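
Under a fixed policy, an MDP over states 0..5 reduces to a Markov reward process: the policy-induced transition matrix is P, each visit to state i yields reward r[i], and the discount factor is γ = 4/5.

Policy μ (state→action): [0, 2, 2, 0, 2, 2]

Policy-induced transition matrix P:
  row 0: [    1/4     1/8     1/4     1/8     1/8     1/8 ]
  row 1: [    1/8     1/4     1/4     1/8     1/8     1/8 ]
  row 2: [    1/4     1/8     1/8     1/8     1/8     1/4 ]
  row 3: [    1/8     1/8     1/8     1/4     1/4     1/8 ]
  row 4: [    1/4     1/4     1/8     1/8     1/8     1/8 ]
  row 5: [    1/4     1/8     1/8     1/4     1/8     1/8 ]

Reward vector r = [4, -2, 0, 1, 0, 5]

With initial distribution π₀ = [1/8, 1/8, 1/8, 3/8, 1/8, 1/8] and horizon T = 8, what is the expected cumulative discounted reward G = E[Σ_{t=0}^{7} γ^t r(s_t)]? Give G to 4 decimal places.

G = 5.6137

t=0: π = [0.1250, 0.1250, 0.1250, 0.3750, 0.1250, 0.1250], E[r] = 1.2500, γ^t·E[r] = 1.250000, running G = 1.250000
t=1: π = [0.1875, 0.1563, 0.1563, 0.1875, 0.1719, 0.1406], E[r] = 1.3281, γ^t·E[r] = 1.062500, running G = 2.312500
t=2: π = [0.2070, 0.1660, 0.1680, 0.1660, 0.1484, 0.1445], E[r] = 1.3848, γ^t·E[r] = 0.886250, running G = 3.198750
t=3: π = [0.2085, 0.1643, 0.1716, 0.1638, 0.1458, 0.1460], E[r] = 1.3992, γ^t·E[r] = 0.716375, running G = 3.915125
t=4: π = [0.2090, 0.1638, 0.1716, 0.1637, 0.1455, 0.1465], E[r] = 1.4044, γ^t·E[r] = 0.575250, running G = 4.490375
t=5: π = [0.2091, 0.1637, 0.1716, 0.1638, 0.1455, 0.1465], E[r] = 1.4050, γ^t·E[r] = 0.460381, running G = 4.950756
t=6: π = [0.2091, 0.1636, 0.1716, 0.1638, 0.1455, 0.1464], E[r] = 1.4050, γ^t·E[r] = 0.368320, running G = 5.319076
t=7: π = [0.2091, 0.1636, 0.1716, 0.1638, 0.1455, 0.1464], E[r] = 1.4050, γ^t·E[r] = 0.294657, running G = 5.613734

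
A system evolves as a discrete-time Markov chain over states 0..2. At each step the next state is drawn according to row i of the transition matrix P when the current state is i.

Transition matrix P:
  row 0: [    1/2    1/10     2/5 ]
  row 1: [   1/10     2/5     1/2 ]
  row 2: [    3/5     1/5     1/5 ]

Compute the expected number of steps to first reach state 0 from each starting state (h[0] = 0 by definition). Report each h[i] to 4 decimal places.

h = [0.0000, 3.4211, 2.1053]

First-step conditioning: h[0] = 0; for i ≠ 0, h[i] = 1 + Σ_k P[i][k]·h[k].
  h[1] = 1 + 2/5·h[1] + 1/2·h[2]
  h[2] = 1 + 1/5·h[1] + 1/5·h[2]
Solving the 2×2 linear system over states ≠ 0 gives exactly h = [0, 65/19, 40/19] (h[0] = 0 is the target).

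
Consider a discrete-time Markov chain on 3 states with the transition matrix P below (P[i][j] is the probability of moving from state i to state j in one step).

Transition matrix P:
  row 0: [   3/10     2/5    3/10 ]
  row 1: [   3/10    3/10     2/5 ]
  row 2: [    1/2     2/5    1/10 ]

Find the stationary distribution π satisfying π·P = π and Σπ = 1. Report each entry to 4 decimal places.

Balance equations π_j = Σ_i π_i·P[i][j]:
  π_0 = 3/10·π_0 + 3/10·π_1 + 1/2·π_2
  π_1 = 2/5·π_0 + 3/10·π_1 + 2/5·π_2
  normalize: π_0 + π_1 + π_2 = 1
Solving the linear system gives exactly π = [47/132, 4/11, 37/132].

π = [0.3561, 0.3636, 0.2803]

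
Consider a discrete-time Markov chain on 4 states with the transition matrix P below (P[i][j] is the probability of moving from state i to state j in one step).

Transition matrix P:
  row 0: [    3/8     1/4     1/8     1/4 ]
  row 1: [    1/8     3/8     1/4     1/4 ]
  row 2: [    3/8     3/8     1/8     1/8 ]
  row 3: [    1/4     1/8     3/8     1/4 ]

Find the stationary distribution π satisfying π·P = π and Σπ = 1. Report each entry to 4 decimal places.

π = [0.2759, 0.2848, 0.2163, 0.2230]

Balance equations π_j = Σ_i π_i·P[i][j]:
  π_0 = 3/8·π_0 + 1/8·π_1 + 3/8·π_2 + 1/4·π_3
  π_1 = 1/4·π_0 + 3/8·π_1 + 3/8·π_2 + 1/8·π_3
  π_2 = 1/8·π_0 + 1/4·π_1 + 1/8·π_2 + 3/8·π_3
  normalize: π_0 + π_1 + π_2 + π_3 = 1
Solving the linear system gives exactly π = [125/453, 43/151, 98/453, 101/453].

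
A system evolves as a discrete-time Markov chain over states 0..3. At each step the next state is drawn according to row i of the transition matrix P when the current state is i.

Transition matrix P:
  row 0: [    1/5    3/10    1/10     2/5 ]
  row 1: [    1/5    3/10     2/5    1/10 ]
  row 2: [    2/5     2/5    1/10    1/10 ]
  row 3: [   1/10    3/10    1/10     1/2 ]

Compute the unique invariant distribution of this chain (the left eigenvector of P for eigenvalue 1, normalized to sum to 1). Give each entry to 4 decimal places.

Balance equations π_j = Σ_i π_i·P[i][j]:
  π_0 = 1/5·π_0 + 1/5·π_1 + 2/5·π_2 + 1/10·π_3
  π_1 = 3/10·π_0 + 3/10·π_1 + 2/5·π_2 + 3/10·π_3
  π_2 = 1/10·π_0 + 2/5·π_1 + 1/10·π_2 + 1/10·π_3
  normalize: π_0 + π_1 + π_2 + π_3 = 1
Solving the linear system gives exactly π = [185/873, 31/97, 19/97, 238/873].

π = [0.2119, 0.3196, 0.1959, 0.2726]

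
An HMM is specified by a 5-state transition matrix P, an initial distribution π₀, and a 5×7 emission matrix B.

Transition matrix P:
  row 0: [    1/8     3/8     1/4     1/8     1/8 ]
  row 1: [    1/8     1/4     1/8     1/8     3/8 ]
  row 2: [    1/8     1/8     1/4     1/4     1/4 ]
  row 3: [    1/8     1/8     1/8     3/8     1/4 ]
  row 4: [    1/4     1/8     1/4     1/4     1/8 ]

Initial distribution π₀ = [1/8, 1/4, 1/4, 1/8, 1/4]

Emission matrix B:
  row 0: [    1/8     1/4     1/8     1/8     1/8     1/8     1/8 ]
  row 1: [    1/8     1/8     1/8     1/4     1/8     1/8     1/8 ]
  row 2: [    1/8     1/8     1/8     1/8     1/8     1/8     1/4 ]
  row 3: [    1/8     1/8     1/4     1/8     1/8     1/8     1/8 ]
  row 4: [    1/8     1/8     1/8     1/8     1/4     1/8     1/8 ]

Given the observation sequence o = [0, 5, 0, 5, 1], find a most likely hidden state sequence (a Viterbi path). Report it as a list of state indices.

path = [4, 0, 1, 4, 0]

t=0: δ = [1.562e-02, 3.125e-02, 3.125e-02, 1.562e-02, 3.125e-02]  (obs o_0=0)
t=1: δ = [9.766e-04, 9.766e-04, 9.766e-04, 9.766e-04, 1.465e-03]  ψ = [4, 1, 2, 2, 1]  (obs o_1=5)
t=2: δ = [4.578e-05, 4.578e-05, 4.578e-05, 4.578e-05, 4.578e-05]  ψ = [4, 0, 4, 3, 1]  (obs o_2=0)
t=3: δ = [1.431e-06, 2.146e-06, 1.431e-06, 2.146e-06, 2.146e-06]  ψ = [4, 0, 0, 3, 1]  (obs o_3=5)
t=4: δ = [1.341e-07, 6.706e-08, 6.706e-08, 1.006e-07, 1.006e-07]  ψ = [4, 0, 4, 3, 1]  (obs o_4=1)
backtrack: best end state = 0; path = [4, 0, 1, 4, 0]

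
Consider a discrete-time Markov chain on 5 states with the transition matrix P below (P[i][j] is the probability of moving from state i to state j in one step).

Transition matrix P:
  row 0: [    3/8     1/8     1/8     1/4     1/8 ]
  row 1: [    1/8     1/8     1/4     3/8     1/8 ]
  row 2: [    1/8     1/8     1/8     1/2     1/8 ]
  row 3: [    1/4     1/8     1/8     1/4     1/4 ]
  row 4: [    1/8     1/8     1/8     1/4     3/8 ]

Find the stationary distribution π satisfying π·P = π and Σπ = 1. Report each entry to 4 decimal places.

π = [0.2168, 0.1250, 0.1406, 0.3008, 0.2168]

Balance equations π_j = Σ_i π_i·P[i][j]:
  π_0 = 3/8·π_0 + 1/8·π_1 + 1/8·π_2 + 1/4·π_3 + 1/8·π_4
  π_1 = 1/8·π_0 + 1/8·π_1 + 1/8·π_2 + 1/8·π_3 + 1/8·π_4
  π_2 = 1/8·π_0 + 1/4·π_1 + 1/8·π_2 + 1/8·π_3 + 1/8·π_4
  π_3 = 1/4·π_0 + 3/8·π_1 + 1/2·π_2 + 1/4·π_3 + 1/4·π_4
  normalize: π_0 + π_1 + π_2 + π_3 + π_4 = 1
Solving the linear system gives exactly π = [111/512, 1/8, 9/64, 77/256, 111/512].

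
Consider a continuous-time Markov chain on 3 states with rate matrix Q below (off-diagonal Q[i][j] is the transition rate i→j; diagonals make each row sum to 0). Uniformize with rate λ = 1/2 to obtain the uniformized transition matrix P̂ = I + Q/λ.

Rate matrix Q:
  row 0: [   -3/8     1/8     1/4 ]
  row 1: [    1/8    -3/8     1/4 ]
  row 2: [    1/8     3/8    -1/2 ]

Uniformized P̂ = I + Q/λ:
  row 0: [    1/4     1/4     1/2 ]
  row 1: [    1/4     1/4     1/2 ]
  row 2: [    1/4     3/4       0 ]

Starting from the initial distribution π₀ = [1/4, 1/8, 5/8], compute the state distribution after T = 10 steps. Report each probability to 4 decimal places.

π = [0.2500, 0.4164, 0.3336]

t=0: π = [0.2500, 0.1250, 0.6250]
t=1: π = [0.2500, 0.5625, 0.1875]
t=2: π = [0.2500, 0.3438, 0.4063]
t=3: π = [0.2500, 0.4531, 0.2969]
t=4: π = [0.2500, 0.3984, 0.3516]
t=5: π = [0.2500, 0.4258, 0.3242]
t=6: π = [0.2500, 0.4121, 0.3379]
t=7: π = [0.2500, 0.4189, 0.3311]
t=8: π = [0.2500, 0.4155, 0.3345]
t=9: π = [0.2500, 0.4172, 0.3328]
t=10: π = [0.2500, 0.4164, 0.3336]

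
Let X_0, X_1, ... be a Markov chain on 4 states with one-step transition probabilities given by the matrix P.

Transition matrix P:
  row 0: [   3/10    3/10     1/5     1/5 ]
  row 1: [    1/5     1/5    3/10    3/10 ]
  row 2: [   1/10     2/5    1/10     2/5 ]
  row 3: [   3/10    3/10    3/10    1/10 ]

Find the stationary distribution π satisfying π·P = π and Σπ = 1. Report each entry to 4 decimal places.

π = [0.2244, 0.2938, 0.2313, 0.2506]

Balance equations π_j = Σ_i π_i·P[i][j]:
  π_0 = 3/10·π_0 + 1/5·π_1 + 1/10·π_2 + 3/10·π_3
  π_1 = 3/10·π_0 + 1/5·π_1 + 2/5·π_2 + 3/10·π_3
  π_2 = 1/5·π_0 + 3/10·π_1 + 1/10·π_2 + 3/10·π_3
  normalize: π_0 + π_1 + π_2 + π_3 = 1
Solving the linear system gives exactly π = [291/1297, 381/1297, 300/1297, 325/1297].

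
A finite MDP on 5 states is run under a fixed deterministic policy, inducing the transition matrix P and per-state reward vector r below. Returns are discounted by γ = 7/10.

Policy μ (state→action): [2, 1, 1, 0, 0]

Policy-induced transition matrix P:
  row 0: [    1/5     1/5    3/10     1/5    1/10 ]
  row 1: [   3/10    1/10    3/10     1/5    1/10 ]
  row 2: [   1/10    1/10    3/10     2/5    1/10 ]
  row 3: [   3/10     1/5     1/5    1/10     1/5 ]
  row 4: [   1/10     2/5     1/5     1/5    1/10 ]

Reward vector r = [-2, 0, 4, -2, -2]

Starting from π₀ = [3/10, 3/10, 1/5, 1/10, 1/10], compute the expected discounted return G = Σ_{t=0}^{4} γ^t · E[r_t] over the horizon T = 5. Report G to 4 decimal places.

t=0: π = [0.3000, 0.3000, 0.2000, 0.1000, 0.1000], E[r] = -0.2000, γ^t·E[r] = -0.200000, running G = -0.200000
t=1: π = [0.2100, 0.1700, 0.2800, 0.2300, 0.1100], E[r] = 0.0200, γ^t·E[r] = 0.014000, running G = -0.186000
t=2: π = [0.2010, 0.1770, 0.2660, 0.2330, 0.1230], E[r] = -0.0500, γ^t·E[r] = -0.024500, running G = -0.210500
t=3: π = [0.2021, 0.1803, 0.2644, 0.2299, 0.1233], E[r] = -0.0530, γ^t·E[r] = -0.018179, running G = -0.228679
t=4: π = [0.2023, 0.1802, 0.2647, 0.2299, 0.1230], E[r] = -0.0515, γ^t·E[r] = -0.012375, running G = -0.241054

G = -0.2411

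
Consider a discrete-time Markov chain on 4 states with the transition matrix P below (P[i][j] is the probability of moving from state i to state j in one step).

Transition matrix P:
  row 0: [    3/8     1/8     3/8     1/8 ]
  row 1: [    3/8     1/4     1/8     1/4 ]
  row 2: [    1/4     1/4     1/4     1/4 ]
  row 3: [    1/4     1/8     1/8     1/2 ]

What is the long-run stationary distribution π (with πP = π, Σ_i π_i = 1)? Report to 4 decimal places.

Balance equations π_j = Σ_i π_i·P[i][j]:
  π_0 = 3/8·π_0 + 3/8·π_1 + 1/4·π_2 + 1/4·π_3
  π_1 = 1/8·π_0 + 1/4·π_1 + 1/4·π_2 + 1/8·π_3
  π_2 = 3/8·π_0 + 1/8·π_1 + 1/4·π_2 + 1/8·π_3
  normalize: π_0 + π_1 + π_2 + π_3 = 1
Solving the linear system gives exactly π = [106/341, 60/341, 79/341, 96/341].

π = [0.3109, 0.1760, 0.2317, 0.2815]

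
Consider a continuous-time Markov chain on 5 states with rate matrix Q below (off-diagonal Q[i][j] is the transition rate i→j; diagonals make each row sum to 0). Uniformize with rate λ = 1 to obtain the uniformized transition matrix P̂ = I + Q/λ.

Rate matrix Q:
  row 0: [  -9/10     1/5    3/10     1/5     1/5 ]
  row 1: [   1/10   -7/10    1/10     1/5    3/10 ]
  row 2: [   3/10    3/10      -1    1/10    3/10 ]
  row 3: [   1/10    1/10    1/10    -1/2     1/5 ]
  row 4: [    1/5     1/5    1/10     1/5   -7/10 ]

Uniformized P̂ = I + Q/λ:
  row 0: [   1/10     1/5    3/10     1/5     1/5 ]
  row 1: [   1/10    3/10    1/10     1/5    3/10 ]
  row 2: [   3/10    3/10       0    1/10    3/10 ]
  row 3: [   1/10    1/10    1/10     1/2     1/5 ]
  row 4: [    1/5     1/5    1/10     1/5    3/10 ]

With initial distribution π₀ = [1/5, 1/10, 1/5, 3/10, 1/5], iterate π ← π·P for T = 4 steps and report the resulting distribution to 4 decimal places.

t=0: π = [0.2000, 0.1000, 0.2000, 0.3000, 0.2000]
t=1: π = [0.1600, 0.2000, 0.1200, 0.2700, 0.2500]
t=2: π = [0.1490, 0.2050, 0.1200, 0.2690, 0.2570]
t=3: π = [0.1497, 0.2056, 0.1178, 0.2687, 0.2582]
t=4: π = [0.1494, 0.2055, 0.1182, 0.2688, 0.2582]

π = [0.1494, 0.2055, 0.1182, 0.2688, 0.2582]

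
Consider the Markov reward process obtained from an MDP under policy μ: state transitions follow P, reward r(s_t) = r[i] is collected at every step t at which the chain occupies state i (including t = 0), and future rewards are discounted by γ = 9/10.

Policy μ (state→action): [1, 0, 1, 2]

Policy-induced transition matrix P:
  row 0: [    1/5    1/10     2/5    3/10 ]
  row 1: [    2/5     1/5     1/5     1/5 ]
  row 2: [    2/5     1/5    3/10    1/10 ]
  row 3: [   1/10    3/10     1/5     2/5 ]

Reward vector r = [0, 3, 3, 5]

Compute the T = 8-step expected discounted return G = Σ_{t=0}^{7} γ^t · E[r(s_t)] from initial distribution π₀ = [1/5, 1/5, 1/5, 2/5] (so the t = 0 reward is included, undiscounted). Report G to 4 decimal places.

t=0: π = [0.2000, 0.2000, 0.2000, 0.4000], E[r] = 3.2000, γ^t·E[r] = 3.200000, running G = 3.200000
t=1: π = [0.2400, 0.2200, 0.2600, 0.2800], E[r] = 2.8400, γ^t·E[r] = 2.556000, running G = 5.756000
t=2: π = [0.2680, 0.2040, 0.2740, 0.2540], E[r] = 2.7040, γ^t·E[r] = 2.190240, running G = 7.946240
t=3: π = [0.2702, 0.1986, 0.2810, 0.2502], E[r] = 2.6898, γ^t·E[r] = 1.960864, running G = 9.907104
t=4: π = [0.2709, 0.1980, 0.2821, 0.2490], E[r] = 2.6852, γ^t·E[r] = 1.761773, running G = 11.668877
t=5: π = [0.2711, 0.1978, 0.2824, 0.2487], E[r] = 2.6839, γ^t·E[r] = 1.584840, running G = 13.253717
t=6: π = [0.2712, 0.1978, 0.2825, 0.2486], E[r] = 2.6837, γ^t·E[r] = 1.426226, running G = 14.679942
t=7: π = [0.2712, 0.1977, 0.2825, 0.2486], E[r] = 2.6836, γ^t·E[r] = 1.283574, running G = 15.963517

G = 15.9635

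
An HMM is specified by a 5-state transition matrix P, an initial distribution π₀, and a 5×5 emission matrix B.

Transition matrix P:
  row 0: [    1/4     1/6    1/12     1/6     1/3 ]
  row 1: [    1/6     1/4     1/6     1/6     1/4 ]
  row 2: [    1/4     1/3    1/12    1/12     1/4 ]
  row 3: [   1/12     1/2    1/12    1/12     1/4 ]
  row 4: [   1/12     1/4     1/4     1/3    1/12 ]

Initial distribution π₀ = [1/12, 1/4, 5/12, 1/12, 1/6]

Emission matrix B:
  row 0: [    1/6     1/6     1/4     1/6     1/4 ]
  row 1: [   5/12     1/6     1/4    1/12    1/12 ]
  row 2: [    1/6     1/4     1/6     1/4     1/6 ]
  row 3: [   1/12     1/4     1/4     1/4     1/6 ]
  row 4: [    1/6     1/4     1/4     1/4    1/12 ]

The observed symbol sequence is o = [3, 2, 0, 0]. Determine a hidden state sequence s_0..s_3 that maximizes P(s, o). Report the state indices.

t=0: δ = [1.389e-02, 2.083e-02, 1.042e-01, 2.083e-02, 4.167e-02]  (obs o_0=3)
t=1: δ = [6.510e-03, 8.681e-03, 1.736e-03, 3.472e-03, 6.510e-03]  ψ = [2, 2, 4, 4, 2]  (obs o_1=2)
t=2: δ = [2.713e-04, 9.042e-04, 2.713e-04, 1.808e-04, 3.617e-04]  ψ = [0, 1, 4, 4, 0]  (obs o_2=0)
t=3: δ = [2.512e-05, 9.419e-05, 2.512e-05, 1.256e-05, 3.768e-05]  ψ = [1, 1, 1, 1, 1]  (obs o_3=0)
backtrack: best end state = 1; path = [2, 1, 1, 1]

path = [2, 1, 1, 1]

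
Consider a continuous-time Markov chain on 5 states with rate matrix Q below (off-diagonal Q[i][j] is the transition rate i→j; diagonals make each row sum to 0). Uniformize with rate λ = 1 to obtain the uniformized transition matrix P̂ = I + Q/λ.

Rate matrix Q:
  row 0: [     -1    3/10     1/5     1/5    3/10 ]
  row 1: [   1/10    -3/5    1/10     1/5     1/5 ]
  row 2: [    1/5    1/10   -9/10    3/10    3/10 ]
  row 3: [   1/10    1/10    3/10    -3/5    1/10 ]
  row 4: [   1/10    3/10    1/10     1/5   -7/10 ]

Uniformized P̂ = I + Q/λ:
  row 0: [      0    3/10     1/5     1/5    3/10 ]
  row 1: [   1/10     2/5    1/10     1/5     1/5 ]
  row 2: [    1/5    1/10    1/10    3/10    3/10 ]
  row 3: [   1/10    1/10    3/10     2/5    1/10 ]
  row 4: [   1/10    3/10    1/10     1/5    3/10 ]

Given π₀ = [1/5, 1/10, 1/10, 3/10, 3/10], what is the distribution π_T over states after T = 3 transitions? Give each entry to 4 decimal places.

π = [0.1054, 0.2363, 0.1653, 0.2707, 0.2223]

t=0: π = [0.2000, 0.1000, 0.1000, 0.3000, 0.3000]
t=1: π = [0.0900, 0.2300, 0.1800, 0.2700, 0.2300]
t=2: π = [0.1090, 0.2330, 0.1630, 0.2720, 0.2230]
t=3: π = [0.1054, 0.2363, 0.1653, 0.2707, 0.2223]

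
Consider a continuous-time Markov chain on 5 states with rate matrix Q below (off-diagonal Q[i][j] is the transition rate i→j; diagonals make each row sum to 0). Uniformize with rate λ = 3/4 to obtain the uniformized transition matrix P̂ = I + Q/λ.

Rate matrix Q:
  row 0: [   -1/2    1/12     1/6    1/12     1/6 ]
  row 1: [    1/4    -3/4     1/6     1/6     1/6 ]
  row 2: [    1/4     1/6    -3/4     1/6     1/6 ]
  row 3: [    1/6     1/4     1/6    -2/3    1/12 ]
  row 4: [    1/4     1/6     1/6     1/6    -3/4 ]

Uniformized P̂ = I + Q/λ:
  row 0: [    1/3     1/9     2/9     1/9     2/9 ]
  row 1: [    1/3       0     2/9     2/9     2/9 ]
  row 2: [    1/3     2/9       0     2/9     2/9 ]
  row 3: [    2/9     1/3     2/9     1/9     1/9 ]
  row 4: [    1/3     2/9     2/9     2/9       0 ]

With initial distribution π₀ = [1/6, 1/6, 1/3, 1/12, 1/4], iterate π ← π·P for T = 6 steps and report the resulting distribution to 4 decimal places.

t=0: π = [0.1667, 0.1667, 0.3333, 0.0833, 0.2500]
t=1: π = [0.3241, 0.1759, 0.1481, 0.1944, 0.1574]
t=2: π = [0.3117, 0.1687, 0.1893, 0.1646, 0.1656]
t=3: π = [0.3150, 0.1684, 0.1802, 0.1693, 0.1671]
t=4: π = [0.3145, 0.1686, 0.1822, 0.1684, 0.1663]
t=5: π = [0.3146, 0.1685, 0.1817, 0.1686, 0.1666]
t=6: π = [0.3146, 0.1685, 0.1818, 0.1685, 0.1665]

π = [0.3146, 0.1685, 0.1818, 0.1685, 0.1665]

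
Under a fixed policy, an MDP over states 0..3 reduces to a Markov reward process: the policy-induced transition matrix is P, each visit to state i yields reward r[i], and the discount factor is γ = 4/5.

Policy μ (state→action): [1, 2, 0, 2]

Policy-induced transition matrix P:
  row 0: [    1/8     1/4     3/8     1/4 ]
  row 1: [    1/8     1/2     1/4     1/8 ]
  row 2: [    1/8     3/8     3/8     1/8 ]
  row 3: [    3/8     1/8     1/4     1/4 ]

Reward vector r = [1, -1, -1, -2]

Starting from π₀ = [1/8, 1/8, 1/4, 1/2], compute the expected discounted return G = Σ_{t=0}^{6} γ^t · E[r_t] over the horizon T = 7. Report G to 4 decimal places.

t=0: π = [0.1250, 0.1250, 0.2500, 0.5000], E[r] = -1.2500, γ^t·E[r] = -1.250000, running G = -1.250000
t=1: π = [0.2500, 0.2500, 0.2969, 0.2031], E[r] = -0.7031, γ^t·E[r] = -0.562500, running G = -1.812500
t=2: π = [0.1758, 0.3242, 0.3184, 0.1816], E[r] = -0.8301, γ^t·E[r] = -0.531250, running G = -2.343750
t=3: π = [0.1704, 0.3481, 0.3118, 0.1697], E[r] = -0.8289, γ^t·E[r] = -0.424375, running G = -2.768125
t=4: π = [0.1674, 0.3548, 0.3103, 0.1675], E[r] = -0.8327, γ^t·E[r] = -0.341063, running G = -3.109188
t=5: π = [0.1669, 0.3565, 0.3097, 0.1669], E[r] = -0.8331, γ^t·E[r] = -0.272994, running G = -3.382181
t=6: π = [0.1667, 0.3570, 0.3096, 0.1667], E[r] = -0.8333, γ^t·E[r] = -0.218441, running G = -3.600622

G = -3.6006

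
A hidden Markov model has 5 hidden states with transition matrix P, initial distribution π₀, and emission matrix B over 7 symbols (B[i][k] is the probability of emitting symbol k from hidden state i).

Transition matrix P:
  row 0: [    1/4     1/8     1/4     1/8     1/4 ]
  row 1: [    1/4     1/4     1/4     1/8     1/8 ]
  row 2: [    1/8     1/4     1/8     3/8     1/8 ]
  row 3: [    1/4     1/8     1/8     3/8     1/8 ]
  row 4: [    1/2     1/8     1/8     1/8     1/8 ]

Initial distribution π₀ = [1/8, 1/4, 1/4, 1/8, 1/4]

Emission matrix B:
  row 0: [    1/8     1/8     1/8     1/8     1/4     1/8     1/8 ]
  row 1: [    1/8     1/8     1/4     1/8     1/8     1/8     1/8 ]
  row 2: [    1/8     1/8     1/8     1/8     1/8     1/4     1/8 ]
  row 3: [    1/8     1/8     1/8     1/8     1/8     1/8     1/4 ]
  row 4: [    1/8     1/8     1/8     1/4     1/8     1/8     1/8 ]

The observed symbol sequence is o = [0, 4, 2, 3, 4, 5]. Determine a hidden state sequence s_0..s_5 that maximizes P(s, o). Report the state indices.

t=0: δ = [1.562e-02, 3.125e-02, 3.125e-02, 1.562e-02, 3.125e-02]  (obs o_0=0)
t=1: δ = [3.906e-03, 9.766e-04, 9.766e-04, 1.465e-03, 4.883e-04]  ψ = [4, 1, 1, 2, 0]  (obs o_1=4)
t=2: δ = [1.221e-04, 1.221e-04, 1.221e-04, 6.866e-05, 1.221e-04]  ψ = [0, 0, 0, 3, 0]  (obs o_2=2)
t=3: δ = [7.629e-06, 3.815e-06, 3.815e-06, 5.722e-06, 7.629e-06]  ψ = [4, 1, 0, 2, 0]  (obs o_3=3)
t=4: δ = [9.537e-07, 1.192e-07, 2.384e-07, 2.682e-07, 2.384e-07]  ψ = [4, 0, 0, 3, 0]  (obs o_4=4)
t=5: δ = [2.980e-08, 1.490e-08, 5.960e-08, 1.490e-08, 2.980e-08]  ψ = [0, 0, 0, 0, 0]  (obs o_5=5)
backtrack: best end state = 2; path = [4, 0, 0, 4, 0, 2]

path = [4, 0, 0, 4, 0, 2]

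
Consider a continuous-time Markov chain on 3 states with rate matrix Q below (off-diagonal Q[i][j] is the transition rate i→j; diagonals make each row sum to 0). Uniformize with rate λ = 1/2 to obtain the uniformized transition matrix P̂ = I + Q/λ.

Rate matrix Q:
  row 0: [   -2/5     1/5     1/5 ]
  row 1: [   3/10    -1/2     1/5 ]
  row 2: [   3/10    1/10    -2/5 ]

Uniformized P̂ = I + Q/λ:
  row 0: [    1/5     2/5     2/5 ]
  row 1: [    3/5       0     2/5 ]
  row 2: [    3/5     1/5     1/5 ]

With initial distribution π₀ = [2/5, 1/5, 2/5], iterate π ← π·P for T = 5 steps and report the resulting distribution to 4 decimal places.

π = [0.4289, 0.2378, 0.3333]

t=0: π = [0.4000, 0.2000, 0.4000]
t=1: π = [0.4400, 0.2400, 0.3200]
t=2: π = [0.4240, 0.2400, 0.3360]
t=3: π = [0.4304, 0.2368, 0.3328]
t=4: π = [0.4278, 0.2387, 0.3334]
t=5: π = [0.4289, 0.2378, 0.3333]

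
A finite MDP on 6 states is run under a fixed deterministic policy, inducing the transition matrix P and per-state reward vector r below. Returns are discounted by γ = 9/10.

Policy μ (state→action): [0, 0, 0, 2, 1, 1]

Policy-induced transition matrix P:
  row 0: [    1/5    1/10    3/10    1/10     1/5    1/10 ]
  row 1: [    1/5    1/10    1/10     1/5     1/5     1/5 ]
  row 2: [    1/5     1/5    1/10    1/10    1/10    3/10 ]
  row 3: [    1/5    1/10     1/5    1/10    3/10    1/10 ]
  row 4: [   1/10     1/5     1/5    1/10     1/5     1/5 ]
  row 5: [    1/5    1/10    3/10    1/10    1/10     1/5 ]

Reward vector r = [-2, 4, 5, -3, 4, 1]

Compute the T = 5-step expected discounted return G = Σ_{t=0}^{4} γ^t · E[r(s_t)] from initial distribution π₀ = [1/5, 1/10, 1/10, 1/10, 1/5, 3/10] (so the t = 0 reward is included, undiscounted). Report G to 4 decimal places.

G = 6.7630

t=0: π = [0.2000, 0.1000, 0.1000, 0.1000, 0.2000, 0.3000], E[r] = 1.3000, γ^t·E[r] = 1.300000, running G = 1.300000
t=1: π = [0.1800, 0.1300, 0.2300, 0.1100, 0.1700, 0.1800], E[r] = 1.8400, γ^t·E[r] = 1.656000, running G = 2.956000
t=2: π = [0.1830, 0.1400, 0.2000, 0.1130, 0.1700, 0.1940], E[r] = 1.7290, γ^t·E[r] = 1.400490, running G = 4.356490
t=3: π = [0.1830, 0.1370, 0.2037, 0.1140, 0.1719, 0.1904], E[r] = 1.7365, γ^t·E[r] = 1.265909, running G = 5.622399
t=4: π = [0.1828, 0.1376, 0.2033, 0.1137, 0.1720, 0.1907], E[r] = 1.7385, γ^t·E[r] = 1.140630, running G = 6.763028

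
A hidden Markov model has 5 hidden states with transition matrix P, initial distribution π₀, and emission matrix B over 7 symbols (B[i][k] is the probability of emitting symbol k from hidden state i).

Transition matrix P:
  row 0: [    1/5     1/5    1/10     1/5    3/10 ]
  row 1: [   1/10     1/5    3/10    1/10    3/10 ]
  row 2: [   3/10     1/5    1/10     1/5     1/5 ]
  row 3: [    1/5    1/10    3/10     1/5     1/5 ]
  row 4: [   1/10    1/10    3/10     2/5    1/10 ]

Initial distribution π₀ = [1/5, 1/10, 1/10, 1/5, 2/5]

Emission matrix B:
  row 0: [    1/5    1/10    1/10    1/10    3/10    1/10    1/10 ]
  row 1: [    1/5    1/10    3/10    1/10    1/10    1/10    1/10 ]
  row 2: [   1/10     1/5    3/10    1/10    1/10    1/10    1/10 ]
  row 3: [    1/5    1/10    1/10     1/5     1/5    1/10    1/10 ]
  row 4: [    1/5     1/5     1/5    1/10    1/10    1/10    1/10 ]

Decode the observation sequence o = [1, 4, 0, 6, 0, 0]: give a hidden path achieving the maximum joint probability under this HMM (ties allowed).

t=0: δ = [2.000e-02, 1.000e-02, 2.000e-02, 2.000e-02, 8.000e-02]  (obs o_0=1)
t=1: δ = [2.400e-03, 8.000e-04, 2.400e-03, 6.400e-03, 8.000e-04]  ψ = [4, 4, 4, 4, 4]  (obs o_1=4)
t=2: δ = [2.560e-04, 1.280e-04, 1.920e-04, 2.560e-04, 2.560e-04]  ψ = [3, 3, 3, 3, 3]  (obs o_2=0)
t=3: δ = [5.760e-06, 5.120e-06, 7.680e-06, 1.024e-05, 7.680e-06]  ψ = [2, 0, 3, 4, 0]  (obs o_3=6)
t=4: δ = [4.608e-07, 3.072e-07, 3.072e-07, 6.144e-07, 4.096e-07]  ψ = [2, 2, 3, 4, 3]  (obs o_4=0)
t=5: δ = [2.458e-08, 1.843e-08, 1.843e-08, 3.277e-08, 2.765e-08]  ψ = [3, 0, 3, 4, 0]  (obs o_5=0)
backtrack: best end state = 3; path = [4, 3, 4, 3, 4, 3]

path = [4, 3, 4, 3, 4, 3]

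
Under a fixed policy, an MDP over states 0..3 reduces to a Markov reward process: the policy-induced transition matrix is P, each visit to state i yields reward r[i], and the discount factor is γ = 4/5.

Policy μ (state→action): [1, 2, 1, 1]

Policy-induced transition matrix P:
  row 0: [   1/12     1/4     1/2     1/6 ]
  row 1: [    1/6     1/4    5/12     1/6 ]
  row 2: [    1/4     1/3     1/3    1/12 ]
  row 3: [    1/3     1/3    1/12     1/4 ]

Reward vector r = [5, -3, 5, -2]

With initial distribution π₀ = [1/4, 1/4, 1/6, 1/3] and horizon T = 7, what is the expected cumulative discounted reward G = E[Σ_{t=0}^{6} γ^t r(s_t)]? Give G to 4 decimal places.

G = 5.2406

t=0: π = [0.2500, 0.2500, 0.1667, 0.3333], E[r] = 0.6667, γ^t·E[r] = 0.666667, running G = 0.666667
t=1: π = [0.2153, 0.2917, 0.3125, 0.1806], E[r] = 1.4028, γ^t·E[r] = 1.122222, running G = 1.788889
t=2: π = [0.2049, 0.2911, 0.3484, 0.1557], E[r] = 1.5816, γ^t·E[r] = 1.012222, running G = 2.801111
t=3: π = [0.2046, 0.2920, 0.3528, 0.1506], E[r] = 1.6097, γ^t·E[r] = 0.824173, running G = 3.625284
t=4: π = [0.2041, 0.2920, 0.3541, 0.1498], E[r] = 1.6157, γ^t·E[r] = 0.661779, running G = 4.287063
t=5: π = [0.2041, 0.2920, 0.3542, 0.1496], E[r] = 1.6166, γ^t·E[r] = 0.529712, running G = 4.816776
t=6: π = [0.2041, 0.2920, 0.3543, 0.1496], E[r] = 1.6168, γ^t·E[r] = 0.423824, running G = 5.240600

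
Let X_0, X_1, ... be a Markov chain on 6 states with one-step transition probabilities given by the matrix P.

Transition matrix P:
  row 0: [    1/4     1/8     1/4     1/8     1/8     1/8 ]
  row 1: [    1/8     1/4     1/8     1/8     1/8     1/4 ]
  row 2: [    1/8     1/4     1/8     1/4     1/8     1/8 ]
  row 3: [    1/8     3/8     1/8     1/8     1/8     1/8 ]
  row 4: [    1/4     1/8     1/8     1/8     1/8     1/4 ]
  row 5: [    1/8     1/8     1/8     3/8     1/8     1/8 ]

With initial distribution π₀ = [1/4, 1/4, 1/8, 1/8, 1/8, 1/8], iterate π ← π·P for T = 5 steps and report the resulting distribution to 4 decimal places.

π = [0.1607, 0.2164, 0.1451, 0.1851, 0.1250, 0.1677]

t=0: π = [0.2500, 0.2500, 0.1250, 0.1250, 0.1250, 0.1250]
t=1: π = [0.1719, 0.2031, 0.1563, 0.1719, 0.1250, 0.1719]
t=2: π = [0.1621, 0.2129, 0.1465, 0.1875, 0.1250, 0.1660]
t=3: π = [0.1609, 0.2168, 0.1453, 0.1848, 0.1250, 0.1672]
t=4: π = [0.1607, 0.2165, 0.1451, 0.1850, 0.1250, 0.1677]
t=5: π = [0.1607, 0.2164, 0.1451, 0.1851, 0.1250, 0.1677]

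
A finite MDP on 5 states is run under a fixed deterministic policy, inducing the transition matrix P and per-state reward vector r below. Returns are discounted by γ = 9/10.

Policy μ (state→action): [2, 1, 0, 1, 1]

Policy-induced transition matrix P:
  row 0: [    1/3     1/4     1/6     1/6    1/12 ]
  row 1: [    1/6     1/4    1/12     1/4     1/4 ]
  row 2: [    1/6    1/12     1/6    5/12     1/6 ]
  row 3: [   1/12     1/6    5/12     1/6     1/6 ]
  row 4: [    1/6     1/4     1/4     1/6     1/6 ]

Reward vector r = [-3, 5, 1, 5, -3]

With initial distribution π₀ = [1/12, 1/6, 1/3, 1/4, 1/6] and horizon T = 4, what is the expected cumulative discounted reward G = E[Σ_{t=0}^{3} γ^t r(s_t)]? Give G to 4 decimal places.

G = 5.0273

t=0: π = [0.0833, 0.1667, 0.3333, 0.2500, 0.1667], E[r] = 1.6667, γ^t·E[r] = 1.666667, running G = 1.666667
t=1: π = [0.1597, 0.1736, 0.2292, 0.2639, 0.1736], E[r] = 1.4167, γ^t·E[r] = 1.275000, running G = 2.941667
t=2: π = [0.1713, 0.1898, 0.2326, 0.2384, 0.1678], E[r] = 1.3565, γ^t·E[r] = 1.098750, running G = 4.040417
t=3: π = [0.1753, 0.1914, 0.2244, 0.2406, 0.1682], E[r] = 1.3538, γ^t·E[r] = 0.986906, running G = 5.027323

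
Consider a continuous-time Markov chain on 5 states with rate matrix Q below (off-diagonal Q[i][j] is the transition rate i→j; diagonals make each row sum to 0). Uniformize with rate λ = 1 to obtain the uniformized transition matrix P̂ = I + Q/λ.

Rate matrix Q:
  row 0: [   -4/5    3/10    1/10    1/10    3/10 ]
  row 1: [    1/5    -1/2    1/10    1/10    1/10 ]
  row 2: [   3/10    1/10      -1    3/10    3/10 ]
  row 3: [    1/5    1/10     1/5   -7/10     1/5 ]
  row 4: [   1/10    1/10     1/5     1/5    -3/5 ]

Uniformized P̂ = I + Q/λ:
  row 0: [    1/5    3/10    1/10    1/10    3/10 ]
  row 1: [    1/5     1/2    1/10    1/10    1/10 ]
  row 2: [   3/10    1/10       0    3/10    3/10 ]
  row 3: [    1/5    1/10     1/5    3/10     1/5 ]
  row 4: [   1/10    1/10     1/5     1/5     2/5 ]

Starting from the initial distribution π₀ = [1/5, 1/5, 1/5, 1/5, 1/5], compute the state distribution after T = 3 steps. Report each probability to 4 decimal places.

π = [0.1872, 0.2284, 0.1318, 0.1910, 0.2616]

t=0: π = [0.2000, 0.2000, 0.2000, 0.2000, 0.2000]
t=1: π = [0.2000, 0.2200, 0.1200, 0.2000, 0.2600]
t=2: π = [0.1860, 0.2280, 0.1340, 0.1900, 0.2620]
t=3: π = [0.1872, 0.2284, 0.1318, 0.1910, 0.2616]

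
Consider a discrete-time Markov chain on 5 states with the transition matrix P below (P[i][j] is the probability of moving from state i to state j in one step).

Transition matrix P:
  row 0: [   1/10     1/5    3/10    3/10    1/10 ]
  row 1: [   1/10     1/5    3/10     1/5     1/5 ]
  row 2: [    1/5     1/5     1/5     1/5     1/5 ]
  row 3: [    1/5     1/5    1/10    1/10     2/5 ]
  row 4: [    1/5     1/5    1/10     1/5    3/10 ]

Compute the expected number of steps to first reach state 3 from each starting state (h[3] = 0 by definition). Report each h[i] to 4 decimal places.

h = [4.2017, 4.6639, 4.6218, 0.0000, 4.6218]

First-step conditioning: h[3] = 0; for i ≠ 3, h[i] = 1 + Σ_k P[i][k]·h[k].
  h[0] = 1 + 1/10·h[0] + 1/5·h[1] + 3/10·h[2] + 1/10·h[4]
  h[1] = 1 + 1/10·h[0] + 1/5·h[1] + 3/10·h[2] + 1/5·h[4]
  h[2] = 1 + 1/5·h[0] + 1/5·h[1] + 1/5·h[2] + 1/5·h[4]
  h[4] = 1 + 1/5·h[0] + 1/5·h[1] + 1/10·h[2] + 3/10·h[4]
Solving the 4×4 linear system over states ≠ 3 gives exactly h = [500/119, 555/119, 550/119, 0, 550/119] (h[3] = 0 is the target).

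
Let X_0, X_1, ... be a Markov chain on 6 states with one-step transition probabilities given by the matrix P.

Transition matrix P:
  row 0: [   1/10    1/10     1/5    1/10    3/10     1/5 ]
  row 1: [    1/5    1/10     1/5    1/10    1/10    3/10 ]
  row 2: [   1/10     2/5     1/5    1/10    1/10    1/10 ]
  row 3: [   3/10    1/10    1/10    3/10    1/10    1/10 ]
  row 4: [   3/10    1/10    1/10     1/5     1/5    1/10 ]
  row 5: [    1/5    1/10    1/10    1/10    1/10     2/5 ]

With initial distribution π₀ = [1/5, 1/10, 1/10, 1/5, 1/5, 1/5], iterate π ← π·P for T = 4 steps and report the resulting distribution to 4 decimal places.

π = [0.1956, 0.1446, 0.1489, 0.1446, 0.1547, 0.2116]

t=0: π = [0.2000, 0.1000, 0.1000, 0.2000, 0.2000, 0.2000]
t=1: π = [0.2100, 0.1300, 0.1400, 0.1600, 0.1600, 0.2000]
t=2: π = [0.1970, 0.1420, 0.1480, 0.1480, 0.1580, 0.2070]
t=3: π = [0.1961, 0.1444, 0.1487, 0.1454, 0.1552, 0.2102]
t=4: π = [0.1956, 0.1446, 0.1489, 0.1446, 0.1547, 0.2116]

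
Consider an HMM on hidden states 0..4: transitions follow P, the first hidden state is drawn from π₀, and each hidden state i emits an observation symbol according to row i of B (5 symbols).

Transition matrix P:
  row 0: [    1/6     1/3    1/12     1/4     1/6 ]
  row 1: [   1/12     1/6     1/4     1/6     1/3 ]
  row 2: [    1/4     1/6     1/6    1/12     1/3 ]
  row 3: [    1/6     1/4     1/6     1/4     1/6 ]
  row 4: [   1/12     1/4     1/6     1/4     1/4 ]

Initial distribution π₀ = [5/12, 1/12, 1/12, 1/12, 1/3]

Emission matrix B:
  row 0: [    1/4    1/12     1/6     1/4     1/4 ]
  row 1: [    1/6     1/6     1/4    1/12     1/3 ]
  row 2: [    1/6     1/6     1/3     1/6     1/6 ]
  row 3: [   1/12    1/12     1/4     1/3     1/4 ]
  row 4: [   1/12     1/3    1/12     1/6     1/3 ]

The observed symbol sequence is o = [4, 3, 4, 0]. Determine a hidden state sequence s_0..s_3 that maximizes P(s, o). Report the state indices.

t=0: δ = [1.042e-01, 2.778e-02, 1.389e-02, 2.083e-02, 1.111e-01]  (obs o_0=4)
t=1: δ = [4.340e-03, 2.894e-03, 3.086e-03, 9.259e-03, 4.630e-03]  ψ = [0, 0, 4, 4, 4]  (obs o_1=3)
t=2: δ = [3.858e-04, 7.716e-04, 2.572e-04, 5.787e-04, 5.144e-04]  ψ = [3, 3, 3, 3, 3]  (obs o_2=4)
t=3: δ = [2.411e-05, 2.411e-05, 3.215e-05, 1.206e-05, 2.143e-05]  ψ = [3, 3, 1, 3, 1]  (obs o_3=0)
backtrack: best end state = 2; path = [4, 3, 1, 2]

path = [4, 3, 1, 2]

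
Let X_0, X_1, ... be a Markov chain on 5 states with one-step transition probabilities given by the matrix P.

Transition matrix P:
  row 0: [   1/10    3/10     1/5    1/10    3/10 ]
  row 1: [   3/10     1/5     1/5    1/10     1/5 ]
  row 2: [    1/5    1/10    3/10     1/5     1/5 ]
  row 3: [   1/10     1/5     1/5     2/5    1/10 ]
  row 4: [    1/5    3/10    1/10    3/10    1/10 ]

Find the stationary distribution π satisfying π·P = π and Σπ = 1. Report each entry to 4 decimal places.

Balance equations π_j = Σ_i π_i·P[i][j]:
  π_0 = 1/10·π_0 + 3/10·π_1 + 1/5·π_2 + 1/10·π_3 + 1/5·π_4
  π_1 = 3/10·π_0 + 1/5·π_1 + 1/10·π_2 + 1/5·π_3 + 3/10·π_4
  π_2 = 1/5·π_0 + 1/5·π_1 + 3/10·π_2 + 1/5·π_3 + 1/10·π_4
  π_3 = 1/10·π_0 + 1/10·π_1 + 1/5·π_2 + 2/5·π_3 + 3/10·π_4
  normalize: π_0 + π_1 + π_2 + π_3 + π_4 = 1
Solving the linear system gives exactly π = [52/287, 619/2870, 83/410, 639/2870, 73/410].

π = [0.1812, 0.2157, 0.2024, 0.2226, 0.1780]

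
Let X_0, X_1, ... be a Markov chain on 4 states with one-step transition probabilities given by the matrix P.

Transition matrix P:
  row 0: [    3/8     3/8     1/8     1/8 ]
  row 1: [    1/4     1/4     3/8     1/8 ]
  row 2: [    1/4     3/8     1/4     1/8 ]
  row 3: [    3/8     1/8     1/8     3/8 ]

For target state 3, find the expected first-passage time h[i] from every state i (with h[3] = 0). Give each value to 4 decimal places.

First-step conditioning: h[3] = 0; for i ≠ 3, h[i] = 1 + Σ_k P[i][k]·h[k].
  h[0] = 1 + 3/8·h[0] + 3/8·h[1] + 1/8·h[2]
  h[1] = 1 + 1/4·h[0] + 1/4·h[1] + 3/8·h[2]
  h[2] = 1 + 1/4·h[0] + 3/8·h[1] + 1/4·h[2]
Solving the 3×3 linear system over states ≠ 3 gives exactly h = [8, 8, 8, 0] (h[3] = 0 is the target).

h = [8.0000, 8.0000, 8.0000, 0.0000]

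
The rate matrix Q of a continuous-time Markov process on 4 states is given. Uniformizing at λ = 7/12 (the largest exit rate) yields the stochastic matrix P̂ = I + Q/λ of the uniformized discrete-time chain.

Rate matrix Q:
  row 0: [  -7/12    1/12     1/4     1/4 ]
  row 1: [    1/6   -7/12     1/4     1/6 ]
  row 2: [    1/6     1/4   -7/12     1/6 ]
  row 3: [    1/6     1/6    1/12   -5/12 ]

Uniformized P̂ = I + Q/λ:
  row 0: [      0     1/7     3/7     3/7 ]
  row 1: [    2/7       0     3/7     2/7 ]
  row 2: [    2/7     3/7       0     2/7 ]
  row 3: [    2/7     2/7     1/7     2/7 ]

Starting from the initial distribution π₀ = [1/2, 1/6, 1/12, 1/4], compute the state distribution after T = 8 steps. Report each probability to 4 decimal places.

t=0: π = [0.5000, 0.1667, 0.0833, 0.2500]
t=1: π = [0.1429, 0.1786, 0.3214, 0.3571]
t=2: π = [0.2449, 0.2602, 0.1888, 0.3061]
t=3: π = [0.2157, 0.2034, 0.2602, 0.3207]
t=4: π = [0.2241, 0.2340, 0.2254, 0.3165]
t=5: π = [0.2217, 0.2191, 0.2415, 0.3177]
t=6: π = [0.2224, 0.2260, 0.2343, 0.3174]
t=7: π = [0.2222, 0.2229, 0.2375, 0.3175]
t=8: π = [0.2222, 0.2242, 0.2361, 0.3175]

π = [0.2222, 0.2242, 0.2361, 0.3175]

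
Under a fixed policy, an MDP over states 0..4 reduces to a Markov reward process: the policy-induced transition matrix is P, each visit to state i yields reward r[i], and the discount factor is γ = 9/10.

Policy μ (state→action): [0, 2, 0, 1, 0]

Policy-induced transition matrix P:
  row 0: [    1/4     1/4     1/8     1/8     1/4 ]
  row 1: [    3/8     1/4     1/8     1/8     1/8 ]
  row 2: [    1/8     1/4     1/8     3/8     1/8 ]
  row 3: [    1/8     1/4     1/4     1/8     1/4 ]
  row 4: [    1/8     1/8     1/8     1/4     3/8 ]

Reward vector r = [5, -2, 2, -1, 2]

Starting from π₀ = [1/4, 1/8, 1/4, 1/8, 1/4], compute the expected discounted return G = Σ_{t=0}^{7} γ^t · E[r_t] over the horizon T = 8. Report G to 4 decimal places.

G = 7.2025

t=0: π = [0.2500, 0.1250, 0.2500, 0.1250, 0.2500], E[r] = 1.8750, γ^t·E[r] = 1.875000, running G = 1.875000
t=1: π = [0.1875, 0.2188, 0.1406, 0.2188, 0.2344], E[r] = 1.0313, γ^t·E[r] = 0.928125, running G = 2.803125
t=2: π = [0.2031, 0.2207, 0.1523, 0.1895, 0.2344], E[r] = 1.1582, γ^t·E[r] = 0.938145, running G = 3.741270
t=3: π = [0.2056, 0.2207, 0.1487, 0.1924, 0.2327], E[r] = 1.1567, γ^t·E[r] = 0.843262, running G = 4.584532
t=4: π = [0.2059, 0.2209, 0.1490, 0.1913, 0.2329], E[r] = 1.1602, γ^t·E[r] = 0.761199, running G = 5.345730
t=5: π = [0.2060, 0.2209, 0.1489, 0.1914, 0.2329], E[r] = 1.1602, γ^t·E[r] = 0.685097, running G = 6.030827
t=6: π = [0.2060, 0.2209, 0.1489, 0.1913, 0.2329], E[r] = 1.1603, γ^t·E[r] = 0.616647, running G = 6.647474
t=7: π = [0.2060, 0.2209, 0.1489, 0.1913, 0.2329], E[r] = 1.1603, γ^t·E[r] = 0.554980, running G = 7.202454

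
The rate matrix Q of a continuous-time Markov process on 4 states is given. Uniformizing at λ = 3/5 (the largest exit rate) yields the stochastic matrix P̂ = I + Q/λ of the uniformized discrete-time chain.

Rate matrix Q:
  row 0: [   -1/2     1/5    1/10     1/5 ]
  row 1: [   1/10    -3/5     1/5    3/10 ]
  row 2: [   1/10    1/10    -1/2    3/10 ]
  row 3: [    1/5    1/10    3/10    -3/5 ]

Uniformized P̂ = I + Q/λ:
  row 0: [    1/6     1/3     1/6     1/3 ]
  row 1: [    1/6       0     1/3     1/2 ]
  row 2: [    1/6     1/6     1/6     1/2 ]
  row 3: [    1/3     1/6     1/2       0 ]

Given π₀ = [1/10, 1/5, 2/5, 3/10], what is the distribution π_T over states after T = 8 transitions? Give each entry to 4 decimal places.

π = [0.2182, 0.1740, 0.2988, 0.3090]

t=0: π = [0.1000, 0.2000, 0.4000, 0.3000]
t=1: π = [0.2167, 0.1500, 0.3000, 0.3333]
t=2: π = [0.2222, 0.1778, 0.3028, 0.2972]
t=3: π = [0.2162, 0.1741, 0.2954, 0.3144]
t=4: π = [0.2191, 0.1737, 0.3005, 0.3068]
t=5: π = [0.2178, 0.1742, 0.2979, 0.3101]
t=6: π = [0.2183, 0.1739, 0.2991, 0.3087]
t=7: π = [0.2181, 0.1741, 0.2985, 0.3093]
t=8: π = [0.2182, 0.1740, 0.2988, 0.3090]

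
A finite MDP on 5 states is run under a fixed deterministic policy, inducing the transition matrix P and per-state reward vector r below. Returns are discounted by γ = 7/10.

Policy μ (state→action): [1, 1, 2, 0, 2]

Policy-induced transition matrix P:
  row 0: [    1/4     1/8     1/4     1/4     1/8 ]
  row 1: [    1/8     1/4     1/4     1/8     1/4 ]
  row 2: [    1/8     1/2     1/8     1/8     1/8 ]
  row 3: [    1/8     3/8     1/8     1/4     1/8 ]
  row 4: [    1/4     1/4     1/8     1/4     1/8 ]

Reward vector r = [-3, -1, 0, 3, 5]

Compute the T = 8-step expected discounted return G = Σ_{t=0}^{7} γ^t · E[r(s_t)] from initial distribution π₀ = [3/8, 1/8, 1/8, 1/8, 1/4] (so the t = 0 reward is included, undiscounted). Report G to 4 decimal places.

G = 1.5579

t=0: π = [0.3750, 0.1250, 0.1250, 0.1250, 0.2500], E[r] = 0.3750, γ^t·E[r] = 0.375000, running G = 0.375000
t=1: π = [0.2031, 0.2500, 0.1875, 0.2188, 0.1406], E[r] = 0.5000, γ^t·E[r] = 0.350000, running G = 0.725000
t=2: π = [0.1680, 0.2988, 0.1816, 0.1953, 0.1563], E[r] = 0.5645, γ^t·E[r] = 0.276582, running G = 1.001582
t=3: π = [0.1655, 0.2988, 0.1833, 0.1899, 0.1624], E[r] = 0.5862, γ^t·E[r] = 0.201060, running G = 1.202642
t=4: π = [0.1660, 0.2989, 0.1830, 0.1897, 0.1624], E[r] = 0.5841, γ^t·E[r] = 0.140244, running G = 1.342886
t=5: π = [0.1660, 0.2987, 0.1831, 0.1898, 0.1624], E[r] = 0.5842, γ^t·E[r] = 0.098191, running G = 1.441077
t=6: π = [0.1661, 0.2987, 0.1831, 0.1898, 0.1623], E[r] = 0.5841, γ^t·E[r] = 0.068722, running G = 1.509798
t=7: π = [0.1660, 0.2987, 0.1831, 0.1898, 0.1623], E[r] = 0.5841, γ^t·E[r] = 0.048106, running G = 1.557905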